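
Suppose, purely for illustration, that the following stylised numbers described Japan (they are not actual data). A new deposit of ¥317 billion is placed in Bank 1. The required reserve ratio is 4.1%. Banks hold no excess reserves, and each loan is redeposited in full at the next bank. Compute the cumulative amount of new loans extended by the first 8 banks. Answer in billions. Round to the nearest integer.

¥2110 billion

Bank i lends (1 − rr)^i of the original deposit: Bank 1 lends 317·0.9590 = 304.0030, Bank 2 lends 317·0.9590² ≈ 291.5389, and so on.
Summing a geometric series: total = 317·[0.9590·(1 − 0.9590^8) / (1 − 0.9590)] ≈ 2110.2267 billion.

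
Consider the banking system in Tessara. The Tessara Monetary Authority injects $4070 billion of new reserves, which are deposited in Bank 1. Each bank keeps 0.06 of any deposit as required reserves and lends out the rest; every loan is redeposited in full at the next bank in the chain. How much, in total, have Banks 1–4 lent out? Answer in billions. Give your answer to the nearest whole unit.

$13980 billion

Bank i lends (1 − rr)^i of the original deposit: Bank 1 lends 4070·0.9400 = 3825.8000, Bank 2 lends 4070·0.9400² = 3596.2520, and so on.
Summing a geometric series: total = 4070·[0.9400·(1 − 0.9400^4) / (1 − 0.9400)] ≈ 13980.1771 billion.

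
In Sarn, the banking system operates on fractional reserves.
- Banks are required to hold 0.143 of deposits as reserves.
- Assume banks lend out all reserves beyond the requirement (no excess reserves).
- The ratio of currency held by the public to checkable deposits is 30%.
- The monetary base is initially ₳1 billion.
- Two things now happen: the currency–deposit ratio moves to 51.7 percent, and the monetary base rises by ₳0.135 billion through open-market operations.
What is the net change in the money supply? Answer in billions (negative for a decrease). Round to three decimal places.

Before: m₁ = (1 + 0.3) / (0.143 + 0.3) ≈ 2.93454, MB₁ = 1, so M₁ = 2.93454 × 1 ≈ 2.9345 billion.
After: m₂ = (1 + 0.517) / (0.143 + 0.517) ≈ 2.29848, MB₂ = 1 + 0.135 = 1.135, so M₂ = 2.29848 × 1.135 ≈ 2.6088 billion.
ΔM = M₂ − M₁ = 2.6088 − 2.9345 = -0.3257 billion.

-0.326 billion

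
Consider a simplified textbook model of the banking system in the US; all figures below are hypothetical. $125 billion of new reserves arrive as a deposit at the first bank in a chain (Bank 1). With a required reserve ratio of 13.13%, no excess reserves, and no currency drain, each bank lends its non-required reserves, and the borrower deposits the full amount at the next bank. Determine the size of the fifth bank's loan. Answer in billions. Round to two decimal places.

$61.84 billion

Each bank lends a fraction (1 − rr) = 0.8687 of the deposit it receives, so Bank 5 receives 125·0.8687^4 and lends 125·0.8687^5 ≈ 61.8385 billion.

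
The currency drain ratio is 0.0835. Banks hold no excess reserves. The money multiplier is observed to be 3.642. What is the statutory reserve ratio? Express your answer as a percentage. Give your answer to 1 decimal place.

Using m = 3.642. Since m = (1 + c)/(c + rr + e), the denominator satisfies c + rr + e = (1 + c)/m = (1 + 0.0835) / 3.642 ≈ 0.297501.
With c = 0.0835 and e = 0, the statutory reserve ratio is 0.297501 − 0.0835 − 0 = 0.214001.

21.4%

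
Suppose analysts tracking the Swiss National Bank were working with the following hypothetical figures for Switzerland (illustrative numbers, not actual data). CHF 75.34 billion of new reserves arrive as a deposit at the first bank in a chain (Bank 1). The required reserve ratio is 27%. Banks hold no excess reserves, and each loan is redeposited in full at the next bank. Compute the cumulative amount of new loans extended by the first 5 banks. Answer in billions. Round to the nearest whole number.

Bank i lends (1 − rr)^i of the original deposit: Bank 1 lends 75.34·0.7300 = 54.9982, Bank 2 lends 75.34·0.7300² ≈ 40.1487, and so on.
Summing a geometric series: total = 75.34·[0.7300·(1 − 0.7300^5) / (1 − 0.7300)] ≈ 161.4692 billion.

CHF 161 billion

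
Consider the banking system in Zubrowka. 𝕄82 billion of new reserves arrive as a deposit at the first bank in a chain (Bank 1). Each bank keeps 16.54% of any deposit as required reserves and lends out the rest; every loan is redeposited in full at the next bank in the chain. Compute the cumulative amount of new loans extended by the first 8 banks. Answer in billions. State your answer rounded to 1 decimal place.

Bank i lends (1 − rr)^i of the original deposit: Bank 1 lends 82·0.8346 = 68.4372, Bank 2 lends 82·0.8346² ≈ 57.1177, and so on.
Summing a geometric series: total = 82·[0.8346·(1 − 0.8346^8) / (1 − 0.8346)] ≈ 316.3623 billion.

𝕄316.4 billion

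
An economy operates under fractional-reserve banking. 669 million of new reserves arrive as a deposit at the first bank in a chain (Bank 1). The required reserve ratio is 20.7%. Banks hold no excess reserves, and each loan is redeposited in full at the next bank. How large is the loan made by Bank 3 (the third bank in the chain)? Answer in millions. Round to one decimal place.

333.6 million

Each bank lends a fraction (1 − rr) = 0.7930 of the deposit it receives, so Bank 3 receives 669·0.7930^2 and lends 669·0.7930^3 ≈ 333.6151 million.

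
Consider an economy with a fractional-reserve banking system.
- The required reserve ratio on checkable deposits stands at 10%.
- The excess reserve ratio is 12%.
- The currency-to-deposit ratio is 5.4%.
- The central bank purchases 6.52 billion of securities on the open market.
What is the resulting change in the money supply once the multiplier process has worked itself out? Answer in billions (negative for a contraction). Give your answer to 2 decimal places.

25.08 billion

The money multiplier is m = (1 + c) / (rr + e + c) = (1 + 0.054) / (0.1 + 0.12 + 0.054) ≈ 3.8467.
The purchase adds 6.52 billion of base, so ΔM = m × ΔMB = 3.8467 × (+6.52) ≈ 25.0805 billion.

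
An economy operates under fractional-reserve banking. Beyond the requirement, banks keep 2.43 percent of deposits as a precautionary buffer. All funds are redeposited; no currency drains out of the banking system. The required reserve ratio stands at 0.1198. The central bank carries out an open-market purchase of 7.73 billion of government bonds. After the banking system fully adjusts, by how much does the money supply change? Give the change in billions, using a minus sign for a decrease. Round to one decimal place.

53.6 billion

The money multiplier is m = 1 / (rr + e) = 1 / (0.1198 + 0.0243) ≈ 6.9396.
The purchase adds 7.73 billion of base, so ΔM = m × ΔMB = 6.9396 × (+7.73) ≈ 53.6431 billion.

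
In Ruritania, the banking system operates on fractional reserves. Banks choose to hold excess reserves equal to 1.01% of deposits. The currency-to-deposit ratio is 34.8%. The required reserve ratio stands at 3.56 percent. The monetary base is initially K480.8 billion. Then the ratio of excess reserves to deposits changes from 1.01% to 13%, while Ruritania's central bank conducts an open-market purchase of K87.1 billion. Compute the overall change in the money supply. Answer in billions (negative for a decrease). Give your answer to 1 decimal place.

Before: m₁ = (1 + 0.348) / (0.0356 + 0.0101 + 0.348) ≈ 3.42393, MB₁ = 480.8, so M₁ = 3.42393 × 480.8 ≈ 1646.2255 billion.
After: m₂ = (1 + 0.348) / (0.0356 + 0.13 + 0.348) ≈ 2.62461, MB₂ = 480.8 + 87.1 = 567.9, so M₂ = 2.62461 × 567.9 ≈ 1490.516 billion.
ΔM = M₂ − M₁ = 1490.516 − 1646.2255 = -155.7095 billion.

-155.7 billion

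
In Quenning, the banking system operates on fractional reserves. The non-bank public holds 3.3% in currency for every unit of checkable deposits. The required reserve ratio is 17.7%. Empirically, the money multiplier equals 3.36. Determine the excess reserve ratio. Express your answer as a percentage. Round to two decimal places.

9.74%

Using m = 3.36. Since m = (1 + c)/(c + rr + e), the denominator satisfies c + rr + e = (1 + c)/m = (1 + 0.033) / 3.36 ≈ 0.307440.
With c = 0.033 and rr = 0.177, the excess reserve ratio is 0.307440 − 0.033 − 0.177 = 0.09744.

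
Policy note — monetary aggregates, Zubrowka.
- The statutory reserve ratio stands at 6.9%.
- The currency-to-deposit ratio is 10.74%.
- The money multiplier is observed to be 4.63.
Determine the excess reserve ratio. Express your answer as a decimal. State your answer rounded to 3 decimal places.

Using m = 4.63. Since m = (1 + c)/(c + rr + e), the denominator satisfies c + rr + e = (1 + c)/m = (1 + 0.1074) / 4.63 ≈ 0.239179.
With c = 0.1074 and rr = 0.069, the excess reserve ratio is 0.239179 − 0.1074 − 0.069 = 0.062779.

0.063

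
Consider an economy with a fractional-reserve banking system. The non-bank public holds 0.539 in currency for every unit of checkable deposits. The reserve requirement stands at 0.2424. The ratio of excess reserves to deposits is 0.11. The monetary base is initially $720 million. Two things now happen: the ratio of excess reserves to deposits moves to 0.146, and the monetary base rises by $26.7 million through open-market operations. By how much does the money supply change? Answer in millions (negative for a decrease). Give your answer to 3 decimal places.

-3.946 million

Before: m₁ = (1 + 0.539) / (0.2424 + 0.11 + 0.539) ≈ 1.7264976, MB₁ = 720, so M₁ = 1.7264976 × 720 ≈ 1243.0783 million.
After: m₂ = (1 + 0.539) / (0.2424 + 0.146 + 0.539) ≈ 1.6594781, MB₂ = 720 + 26.7 = 746.7, so M₂ = 1.6594781 × 746.7 ≈ 1239.1323 million.
ΔM = M₂ − M₁ = 1239.1323 − 1243.0783 = -3.946 million.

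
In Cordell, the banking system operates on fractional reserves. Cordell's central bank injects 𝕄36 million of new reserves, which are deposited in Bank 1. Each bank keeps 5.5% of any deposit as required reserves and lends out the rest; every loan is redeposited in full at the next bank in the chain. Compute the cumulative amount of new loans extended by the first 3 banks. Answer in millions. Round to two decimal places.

𝕄96.55 million

Bank i lends (1 − rr)^i of the original deposit: Bank 1 lends 36·0.9450 = 34.0200, Bank 2 lends 36·0.9450² = 32.1489, and so on.
Summing a geometric series: total = 36·[0.9450·(1 − 0.9450^3) / (1 − 0.9450)] ≈ 96.5496 million.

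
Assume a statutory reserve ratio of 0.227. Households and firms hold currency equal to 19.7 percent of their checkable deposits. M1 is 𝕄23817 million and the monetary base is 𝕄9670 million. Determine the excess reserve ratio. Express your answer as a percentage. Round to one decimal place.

Using m = M/MB = 23817/9670 ≈ 2.462978. Since m = (1 + c)/(c + rr + e), the denominator satisfies c + rr + e = (1 + c)/m = (1 + 0.197) / 2.462978 ≈ 0.485997.
With c = 0.197 and rr = 0.227, the excess reserve ratio is 0.485997 − 0.197 − 0.227 = 0.061997.

6.2%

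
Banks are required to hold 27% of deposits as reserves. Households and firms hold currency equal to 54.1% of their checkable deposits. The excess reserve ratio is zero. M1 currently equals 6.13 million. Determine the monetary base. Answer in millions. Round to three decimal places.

3.226 million

The money multiplier is m = (1 + c) / (rr + c) = (1 + 0.541) / (0.27 + 0.541) ≈ 1.90012.
MB = M / m = 6.13 / 1.90012 ≈ 3.2261 million.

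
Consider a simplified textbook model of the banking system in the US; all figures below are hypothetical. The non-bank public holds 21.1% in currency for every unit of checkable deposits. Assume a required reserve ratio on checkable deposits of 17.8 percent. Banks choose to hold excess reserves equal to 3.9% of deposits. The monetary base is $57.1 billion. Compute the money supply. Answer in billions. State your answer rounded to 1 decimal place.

$161.6 billion

The money multiplier is m = (1 + c) / (rr + e + c) = (1 + 0.211) / (0.178 + 0.039 + 0.211) ≈ 2.8294.
So M = m × MB = 2.8294 × 57.1 ≈ 161.5587 billion.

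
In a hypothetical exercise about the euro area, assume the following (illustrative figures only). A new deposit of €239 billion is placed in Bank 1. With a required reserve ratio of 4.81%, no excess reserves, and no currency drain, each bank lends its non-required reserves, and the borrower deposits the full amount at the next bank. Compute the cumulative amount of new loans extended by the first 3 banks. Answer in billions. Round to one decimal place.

Bank i lends (1 − rr)^i of the original deposit: Bank 1 lends 239·0.9519 = 227.5041, Bank 2 lends 239·0.9519² ≈ 216.5612, and so on.
Summing a geometric series: total = 239·[0.9519·(1 − 0.9519^3) / (1 − 0.9519)] ≈ 650.2098 billion.

€650.2 billion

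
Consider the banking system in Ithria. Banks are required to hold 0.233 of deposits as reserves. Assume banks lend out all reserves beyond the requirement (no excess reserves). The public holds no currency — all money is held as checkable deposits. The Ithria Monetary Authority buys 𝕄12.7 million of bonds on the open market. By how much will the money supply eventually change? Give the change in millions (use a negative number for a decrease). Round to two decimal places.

The simple money multiplier is m = 1/rr = 1/0.233 ≈ 4.29185.
An open-market purchase increases the monetary base by 12.7 million, so ΔM = m × ΔMB = 4.29185 × 12.7 ≈ 54.5065 million.

𝕄54.51 million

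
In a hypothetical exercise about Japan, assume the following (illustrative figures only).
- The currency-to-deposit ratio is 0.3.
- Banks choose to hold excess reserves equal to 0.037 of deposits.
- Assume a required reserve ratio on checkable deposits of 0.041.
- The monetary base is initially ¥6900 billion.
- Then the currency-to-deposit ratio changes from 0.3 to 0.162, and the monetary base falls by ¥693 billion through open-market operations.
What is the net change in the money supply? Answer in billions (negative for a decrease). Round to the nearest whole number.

Before: m₁ = (1 + 0.3) / (0.041 + 0.037 + 0.3) ≈ 3.43915, MB₁ = 6900, so M₁ = 3.43915 × 6900 = 23730.135 billion.
After: m₂ = (1 + 0.162) / (0.041 + 0.037 + 0.162) ≈ 4.84167, MB₂ = 6900 − 693 = 6207, so M₂ = 4.84167 × 6207 ≈ 30052.2457 billion.
ΔM = M₂ − M₁ = 30052.2457 − 23730.135 = 6322.1107 billion.

¥6322 billion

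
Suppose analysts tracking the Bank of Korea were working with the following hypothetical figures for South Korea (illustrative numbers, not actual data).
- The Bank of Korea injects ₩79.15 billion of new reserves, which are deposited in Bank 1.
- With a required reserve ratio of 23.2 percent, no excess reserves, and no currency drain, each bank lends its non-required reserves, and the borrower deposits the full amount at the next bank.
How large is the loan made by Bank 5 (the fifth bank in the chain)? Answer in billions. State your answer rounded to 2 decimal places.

₩21.15 billion

Each bank lends a fraction (1 − rr) = 0.7680 of the deposit it receives, so Bank 5 receives 79.15·0.7680^4 and lends 79.15·0.7680^5 ≈ 21.1474 billion.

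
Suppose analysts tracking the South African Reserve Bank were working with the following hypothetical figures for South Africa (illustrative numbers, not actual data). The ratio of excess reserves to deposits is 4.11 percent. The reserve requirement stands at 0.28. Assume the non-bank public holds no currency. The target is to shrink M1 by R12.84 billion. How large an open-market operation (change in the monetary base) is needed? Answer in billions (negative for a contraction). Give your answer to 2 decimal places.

-4.12 billion

The money multiplier is m = 1 / (rr + e) = 1 / (0.28 + 0.0411) ≈ 3.11429.
ΔMB = ΔM / m = (−12.84) / 3.11429 ≈ -4.1229 billion.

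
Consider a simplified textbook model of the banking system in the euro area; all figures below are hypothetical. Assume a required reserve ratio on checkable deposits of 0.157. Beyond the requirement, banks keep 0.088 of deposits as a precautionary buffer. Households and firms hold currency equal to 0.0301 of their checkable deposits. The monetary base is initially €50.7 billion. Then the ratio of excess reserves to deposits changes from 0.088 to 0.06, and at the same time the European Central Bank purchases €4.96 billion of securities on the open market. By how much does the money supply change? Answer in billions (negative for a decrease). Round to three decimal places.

Before: m₁ = (1 + 0.0301) / (0.157 + 0.088 + 0.0301) ≈ 3.744457, MB₁ = 50.7, so M₁ = 3.744457 × 50.7 ≈ 189.844 billion.
After: m₂ = (1 + 0.0301) / (0.157 + 0.06 + 0.0301) ≈ 4.168758, MB₂ = 50.7 + 4.96 = 55.66, so M₂ = 4.168758 × 55.66 ≈ 232.0331 billion.
ΔM = M₂ − M₁ = 232.0331 − 189.844 = 42.1891 billion.

€42.189 billion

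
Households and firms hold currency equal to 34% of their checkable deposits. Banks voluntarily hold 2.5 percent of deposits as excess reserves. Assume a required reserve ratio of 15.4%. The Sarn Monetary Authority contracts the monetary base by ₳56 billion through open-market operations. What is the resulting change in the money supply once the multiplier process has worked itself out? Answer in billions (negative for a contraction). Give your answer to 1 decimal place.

The money multiplier is m = (1 + c) / (rr + e + c) = (1 + 0.34) / (0.154 + 0.025 + 0.34) ≈ 2.5819.
The sale removes 56 billion of base, so ΔM = m × ΔMB = 2.5819 × (−56) = -144.5864 billion.

-144.6 billion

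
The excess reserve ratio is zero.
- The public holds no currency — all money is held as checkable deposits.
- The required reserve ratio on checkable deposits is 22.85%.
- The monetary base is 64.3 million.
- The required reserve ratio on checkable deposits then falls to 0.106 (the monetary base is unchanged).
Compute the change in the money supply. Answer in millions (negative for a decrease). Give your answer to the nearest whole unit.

325 million

Initially m₁ = 1 / (0.2285) ≈ 4.3764, so M₁ = 4.3764 × 64.3 ≈ 281.4025 million.
After the change m₂ = 1 / (0.106) ≈ 9.4340, so M₂ = 9.4340 × 64.3 = 606.6062 million.
ΔM = M₂ − M₁ = 606.6062 − 281.4025 = 325.2037 million.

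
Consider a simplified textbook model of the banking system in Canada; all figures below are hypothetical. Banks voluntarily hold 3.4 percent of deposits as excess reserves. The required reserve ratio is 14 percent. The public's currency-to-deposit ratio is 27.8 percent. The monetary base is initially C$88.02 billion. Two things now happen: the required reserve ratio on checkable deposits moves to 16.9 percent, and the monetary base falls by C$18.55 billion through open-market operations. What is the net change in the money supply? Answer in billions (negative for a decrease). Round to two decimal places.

-64.29 billion

Before: m₁ = (1 + 0.278) / (0.14 + 0.034 + 0.278) ≈ 2.82743, MB₁ = 88.02, so M₁ = 2.82743 × 88.02 ≈ 248.8704 billion.
After: m₂ = (1 + 0.278) / (0.169 + 0.034 + 0.278) ≈ 2.65696, MB₂ = 88.02 − 18.55 = 69.47, so M₂ = 2.65696 × 69.47 ≈ 184.579 billion.
ΔM = M₂ − M₁ = 184.579 − 248.8704 = -64.2914 billion.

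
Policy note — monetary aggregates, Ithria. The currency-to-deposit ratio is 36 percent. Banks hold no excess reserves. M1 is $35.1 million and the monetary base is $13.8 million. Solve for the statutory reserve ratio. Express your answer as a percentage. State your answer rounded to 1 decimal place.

17.5%

Using m = M/MB = 35.1/13.8 ≈ 2.543478. Since m = (1 + c)/(c + rr + e), the denominator satisfies c + rr + e = (1 + c)/m = (1 + 0.36) / 2.543478 ≈ 0.534701.
With c = 0.36 and e = 0, the statutory reserve ratio is 0.534701 − 0.36 − 0 = 0.174701.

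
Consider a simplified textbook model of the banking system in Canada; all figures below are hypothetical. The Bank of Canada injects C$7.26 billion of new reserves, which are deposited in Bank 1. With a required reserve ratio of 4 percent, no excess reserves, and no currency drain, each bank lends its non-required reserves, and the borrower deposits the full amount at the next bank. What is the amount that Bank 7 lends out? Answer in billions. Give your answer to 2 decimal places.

C$5.46 billion

Each bank lends a fraction (1 − rr) = 0.9600 of the deposit it receives, so Bank 7 receives 7.26·0.9600^6 and lends 7.26·0.9600^7 ≈ 5.4555 billion.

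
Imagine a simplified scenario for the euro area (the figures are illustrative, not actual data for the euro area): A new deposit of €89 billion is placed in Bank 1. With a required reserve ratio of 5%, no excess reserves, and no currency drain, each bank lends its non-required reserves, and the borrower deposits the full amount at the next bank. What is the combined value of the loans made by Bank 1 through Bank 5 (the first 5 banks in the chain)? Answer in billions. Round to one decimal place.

€382.5 billion

Bank i lends (1 − rr)^i of the original deposit: Bank 1 lends 89·0.9500 = 84.5500, Bank 2 lends 89·0.9500² = 80.3225, and so on.
Summing a geometric series: total = 89·[0.9500·(1 − 0.9500^5) / (1 − 0.9500)] ≈ 382.5364 billion.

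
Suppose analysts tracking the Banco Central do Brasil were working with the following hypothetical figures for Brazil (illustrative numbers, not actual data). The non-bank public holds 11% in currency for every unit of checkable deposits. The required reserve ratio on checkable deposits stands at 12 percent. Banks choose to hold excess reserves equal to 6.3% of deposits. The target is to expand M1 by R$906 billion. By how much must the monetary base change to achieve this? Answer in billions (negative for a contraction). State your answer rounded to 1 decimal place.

R$239.2 billion

The money multiplier is m = (1 + c) / (rr + e + c) = (1 + 0.11) / (0.12 + 0.063 + 0.11) ≈ 3.78840.
ΔMB = ΔM / m = (+906) / 3.78840 ≈ 239.1511 billion.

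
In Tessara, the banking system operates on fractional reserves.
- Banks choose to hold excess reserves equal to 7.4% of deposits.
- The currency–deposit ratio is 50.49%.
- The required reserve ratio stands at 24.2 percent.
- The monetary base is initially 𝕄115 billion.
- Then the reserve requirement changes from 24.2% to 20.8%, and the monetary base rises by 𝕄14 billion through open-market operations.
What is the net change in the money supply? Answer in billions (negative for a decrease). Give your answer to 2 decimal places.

Before: m₁ = (1 + 0.5049) / (0.242 + 0.074 + 0.5049) ≈ 1.833232, MB₁ = 115, so M₁ = 1.833232 × 115 ≈ 210.8217 billion.
After: m₂ = (1 + 0.5049) / (0.208 + 0.074 + 0.5049) ≈ 1.912441, MB₂ = 115 + 14 = 129, so M₂ = 1.912441 × 129 ≈ 246.7049 billion.
ΔM = M₂ − M₁ = 246.7049 − 210.8217 = 35.8832 billion.

𝕄35.88 billion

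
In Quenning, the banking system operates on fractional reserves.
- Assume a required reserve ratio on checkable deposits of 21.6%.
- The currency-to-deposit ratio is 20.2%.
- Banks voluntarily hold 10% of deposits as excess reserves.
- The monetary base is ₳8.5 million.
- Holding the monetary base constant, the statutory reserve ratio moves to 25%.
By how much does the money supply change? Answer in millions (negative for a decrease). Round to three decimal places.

Initially m₁ = (1 + 0.202) / (0.216 + 0.1 + 0.202) ≈ 2.32046, so M₁ = 2.32046 × 8.5 ≈ 19.7239 million.
After the change m₂ = (1 + 0.202) / (0.25 + 0.1 + 0.202) ≈ 2.17754, so M₂ = 2.17754 × 8.5 ≈ 18.5091 million.
ΔM = M₂ − M₁ = 18.5091 − 19.7239 = -1.2148 million.

-1.215 million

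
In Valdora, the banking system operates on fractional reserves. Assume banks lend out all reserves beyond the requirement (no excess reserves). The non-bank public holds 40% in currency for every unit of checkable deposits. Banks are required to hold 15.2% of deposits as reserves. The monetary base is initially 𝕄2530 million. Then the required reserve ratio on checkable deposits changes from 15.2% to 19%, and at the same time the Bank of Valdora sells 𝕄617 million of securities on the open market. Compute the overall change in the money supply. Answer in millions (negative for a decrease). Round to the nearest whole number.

Before: m₁ = (1 + 0.4) / (0.152 + 0.4) ≈ 2.53623, MB₁ = 2530, so M₁ = 2.53623 × 2530 = 6416.6619 million.
After: m₂ = (1 + 0.4) / (0.19 + 0.4) ≈ 2.37288, MB₂ = 2530 − 617 = 1913, so M₂ = 2.37288 × 1913 ≈ 4539.3194 million.
ΔM = M₂ − M₁ = 4539.3194 − 6416.6619 = -1877.3425 million.

-1877 million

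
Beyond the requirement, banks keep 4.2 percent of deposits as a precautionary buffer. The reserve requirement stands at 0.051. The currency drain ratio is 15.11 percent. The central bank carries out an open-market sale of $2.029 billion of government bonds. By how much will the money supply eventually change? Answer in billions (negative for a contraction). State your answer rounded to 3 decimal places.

The money multiplier is m = (1 + c) / (rr + e + c) = (1 + 0.1511) / (0.051 + 0.042 + 0.1511) ≈ 4.71569.
The sale removes 2.029 billion of base, so ΔM = m × ΔMB = 4.71569 × (−2.029) ≈ -9.5681 billion.

-9.568 billion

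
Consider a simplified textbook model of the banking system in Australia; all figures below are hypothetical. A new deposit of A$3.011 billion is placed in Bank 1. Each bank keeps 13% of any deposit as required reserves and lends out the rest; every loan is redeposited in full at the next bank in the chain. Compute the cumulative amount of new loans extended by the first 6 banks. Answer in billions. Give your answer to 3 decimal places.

A$11.413 billion

Bank i lends (1 − rr)^i of the original deposit: Bank 1 lends 3.011·0.8700 ≈ 2.6196, Bank 2 lends 3.011·0.8700² ≈ 2.2790, and so on.
Summing a geometric series: total = 3.011·[0.8700·(1 − 0.8700^6) / (1 − 0.8700)] ≈ 11.4127 billion.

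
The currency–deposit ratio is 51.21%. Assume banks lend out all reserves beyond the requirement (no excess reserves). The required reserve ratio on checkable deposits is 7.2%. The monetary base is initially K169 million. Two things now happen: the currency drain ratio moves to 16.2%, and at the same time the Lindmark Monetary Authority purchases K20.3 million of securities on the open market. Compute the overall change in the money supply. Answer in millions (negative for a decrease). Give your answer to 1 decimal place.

Before: m₁ = (1 + 0.5121) / (0.072 + 0.5121) ≈ 2.58877, MB₁ = 169, so M₁ = 2.58877 × 169 ≈ 437.5021 million.
After: m₂ = (1 + 0.162) / (0.072 + 0.162) ≈ 4.96581, MB₂ = 169 + 20.3 = 189.3, so M₂ = 4.96581 × 189.3 ≈ 940.0278 million.
ΔM = M₂ − M₁ = 940.0278 − 437.5021 = 502.5257 million.

K502.5 million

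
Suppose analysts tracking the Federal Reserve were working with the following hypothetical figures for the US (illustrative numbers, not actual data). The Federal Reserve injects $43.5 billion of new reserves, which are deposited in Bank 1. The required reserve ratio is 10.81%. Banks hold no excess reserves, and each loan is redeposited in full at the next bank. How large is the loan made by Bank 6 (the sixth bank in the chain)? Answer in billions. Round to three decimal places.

$21.897 billion

Each bank lends a fraction (1 − rr) = 0.8919 of the deposit it receives, so Bank 6 receives 43.5·0.8919^5 and lends 43.5·0.8919^6 ≈ 21.8971 billion.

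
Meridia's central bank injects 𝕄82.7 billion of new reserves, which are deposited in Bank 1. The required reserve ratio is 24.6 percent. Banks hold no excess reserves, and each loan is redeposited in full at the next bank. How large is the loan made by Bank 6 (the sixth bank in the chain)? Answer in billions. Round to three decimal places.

𝕄15.196 billion

Each bank lends a fraction (1 − rr) = 0.7540 of the deposit it receives, so Bank 6 receives 82.7·0.7540^5 and lends 82.7·0.7540^6 ≈ 15.1962 billion.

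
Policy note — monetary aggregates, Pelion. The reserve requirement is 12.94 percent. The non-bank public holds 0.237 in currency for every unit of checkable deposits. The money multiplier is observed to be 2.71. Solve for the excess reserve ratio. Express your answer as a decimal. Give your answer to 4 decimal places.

0.0901

Using m = 2.71. Since m = (1 + c)/(c + rr + e), the denominator satisfies c + rr + e = (1 + c)/m = (1 + 0.237) / 2.71 ≈ 0.456458.
With c = 0.237 and rr = 0.1294, the excess reserve ratio is 0.456458 − 0.237 − 0.1294 = 0.090058.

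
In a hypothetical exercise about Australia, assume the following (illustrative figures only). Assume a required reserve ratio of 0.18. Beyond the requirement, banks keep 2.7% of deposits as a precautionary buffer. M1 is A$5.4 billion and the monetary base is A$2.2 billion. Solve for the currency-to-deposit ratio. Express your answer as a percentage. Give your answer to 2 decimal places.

33.82%

Using m = M/MB = 5.4/2.2 ≈ 2.454545. From m = (1 + c)/(c + rr + e), rearranging gives 1 + c = m·(c + rr + e), so c·(1 − m) = m·(rr + e) − 1.
Hence c = [m·(rr + e) − 1]/(1 − m) = [2.454545 × (0.18 + 0.027) − 1] / (1 − 2.454545) ≈ 0.338188.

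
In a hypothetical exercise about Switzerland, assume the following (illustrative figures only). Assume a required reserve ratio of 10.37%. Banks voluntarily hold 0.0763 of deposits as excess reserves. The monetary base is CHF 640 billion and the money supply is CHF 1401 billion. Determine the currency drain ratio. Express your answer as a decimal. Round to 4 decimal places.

Using m = M/MB = 1401/640 ≈ 2.189062. From m = (1 + c)/(c + rr + e), rearranging gives 1 + c = m·(c + rr + e), so c·(1 − m) = m·(rr + e) − 1.
Hence c = [m·(rr + e) − 1]/(1 − m) = [2.189062 × (0.1037 + 0.0763) − 1] / (1 − 2.189062) ≈ 0.509619.

0.5096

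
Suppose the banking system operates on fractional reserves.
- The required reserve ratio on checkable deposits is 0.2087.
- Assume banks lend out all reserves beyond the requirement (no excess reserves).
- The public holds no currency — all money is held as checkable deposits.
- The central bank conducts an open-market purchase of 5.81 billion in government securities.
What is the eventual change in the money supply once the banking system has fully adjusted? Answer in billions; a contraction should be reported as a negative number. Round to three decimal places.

The simple money multiplier is m = 1/rr = 1/0.2087 ≈ 4.79157.
An open-market purchase increases the monetary base by 5.81 billion, so ΔM = m × ΔMB = 4.79157 × 5.81 ≈ 27.839 billion.

27.839 billion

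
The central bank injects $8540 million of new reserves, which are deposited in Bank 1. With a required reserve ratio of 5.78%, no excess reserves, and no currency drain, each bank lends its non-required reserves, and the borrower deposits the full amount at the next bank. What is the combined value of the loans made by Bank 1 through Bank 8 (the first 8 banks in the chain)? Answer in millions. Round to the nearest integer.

$52750 million

Bank i lends (1 − rr)^i of the original deposit: Bank 1 lends 8540·0.9422 = 8046.3880, Bank 2 lends 8540·0.9422² ≈ 7581.3068, and so on.
Summing a geometric series: total = 8540·[0.9422·(1 − 0.9422^8) / (1 − 0.9422)] ≈ 52750.3275 million.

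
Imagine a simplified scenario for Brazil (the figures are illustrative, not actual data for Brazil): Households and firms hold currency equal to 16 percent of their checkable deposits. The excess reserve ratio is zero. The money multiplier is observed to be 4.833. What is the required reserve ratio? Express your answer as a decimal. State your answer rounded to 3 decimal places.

0.080

Using m = 4.833. Since m = (1 + c)/(c + rr + e), the denominator satisfies c + rr + e = (1 + c)/m = (1 + 0.16) / 4.833 ≈ 0.240017.
With c = 0.16 and e = 0, the required reserve ratio is 0.240017 − 0.16 − 0 = 0.080017.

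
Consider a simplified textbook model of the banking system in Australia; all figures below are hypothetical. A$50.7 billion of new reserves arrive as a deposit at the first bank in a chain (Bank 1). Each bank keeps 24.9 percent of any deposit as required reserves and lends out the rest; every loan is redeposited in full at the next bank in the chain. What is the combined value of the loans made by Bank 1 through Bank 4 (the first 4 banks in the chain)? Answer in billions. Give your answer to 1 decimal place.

A$104.3 billion

Bank i lends (1 − rr)^i of the original deposit: Bank 1 lends 50.7·0.7510 = 38.0757, Bank 2 lends 50.7·0.7510² ≈ 28.5949, and so on.
Summing a geometric series: total = 50.7·[0.7510·(1 − 0.7510^4) / (1 − 0.7510)] ≈ 104.2728 billion.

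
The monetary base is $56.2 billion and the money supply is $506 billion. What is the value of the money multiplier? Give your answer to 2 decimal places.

9.00

The money multiplier is m = M / MB = 506 / 56.2 ≈ 9.00356.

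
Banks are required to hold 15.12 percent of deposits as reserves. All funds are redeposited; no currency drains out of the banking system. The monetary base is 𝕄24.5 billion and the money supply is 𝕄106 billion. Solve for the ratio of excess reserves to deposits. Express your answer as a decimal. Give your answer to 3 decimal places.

0.080

Using m = M/MB = 106/24.5 ≈ 4.326531. Since m = (1 + c)/(c + rr + e), the denominator satisfies c + rr + e = (1 + c)/m = (1 + 0) / 4.326531 ≈ 0.231132.
With c = 0 and rr = 0.1512, the ratio of excess reserves to deposits is 0.231132 − 0 − 0.1512 = 0.079932.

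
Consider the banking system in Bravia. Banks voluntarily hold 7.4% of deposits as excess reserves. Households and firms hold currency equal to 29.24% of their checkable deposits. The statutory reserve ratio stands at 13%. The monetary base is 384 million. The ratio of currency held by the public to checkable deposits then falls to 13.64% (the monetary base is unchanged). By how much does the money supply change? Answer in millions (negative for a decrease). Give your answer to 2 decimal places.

Initially m₁ = (1 + 0.2924) / (0.13 + 0.074 + 0.2924) ≈ 2.603546, so M₁ = 2.603546 × 384 ≈ 999.7617 million.
After the change m₂ = (1 + 0.1364) / (0.13 + 0.074 + 0.1364) ≈ 3.338425, so M₂ = 3.338425 × 384 = 1281.9552 million.
ΔM = M₂ − M₁ = 1281.9552 − 999.7617 = 282.1935 million.

282.19 million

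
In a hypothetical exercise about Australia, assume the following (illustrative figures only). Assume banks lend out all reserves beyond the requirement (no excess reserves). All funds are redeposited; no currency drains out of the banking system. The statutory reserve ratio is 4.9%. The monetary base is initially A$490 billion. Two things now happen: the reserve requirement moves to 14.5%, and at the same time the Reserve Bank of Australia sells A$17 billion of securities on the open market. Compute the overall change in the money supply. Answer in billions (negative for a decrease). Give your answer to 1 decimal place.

Before: m₁ = 1 / (0.049) ≈ 20.40816, MB₁ = 490, so M₁ = 20.40816 × 490 = 9999.9984 billion.
After: m₂ = 1 / (0.145) ≈ 6.89655, MB₂ = 490 − 17 = 473, so M₂ = 6.89655 × 473 ≈ 3262.0682 billion.
ΔM = M₂ − M₁ = 3262.0682 − 9999.9984 = -6737.9302 billion.

-6737.9 billion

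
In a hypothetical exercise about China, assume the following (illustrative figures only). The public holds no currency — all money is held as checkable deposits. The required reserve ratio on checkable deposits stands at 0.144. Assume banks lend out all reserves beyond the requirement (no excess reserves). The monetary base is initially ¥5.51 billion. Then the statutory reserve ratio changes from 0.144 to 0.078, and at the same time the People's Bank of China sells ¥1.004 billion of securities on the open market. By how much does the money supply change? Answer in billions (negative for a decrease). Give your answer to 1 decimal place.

Before: m₁ = 1 / (0.144) ≈ 6.9444, MB₁ = 5.51, so M₁ = 6.9444 × 5.51 ≈ 38.2636 billion.
After: m₂ = 1 / (0.078) ≈ 12.8205, MB₂ = 5.51 − 1.004 = 4.506, so M₂ = 12.8205 × 4.506 ≈ 57.7692 billion.
ΔM = M₂ − M₁ = 57.7692 − 38.2636 = 19.5056 billion.

¥19.5 billion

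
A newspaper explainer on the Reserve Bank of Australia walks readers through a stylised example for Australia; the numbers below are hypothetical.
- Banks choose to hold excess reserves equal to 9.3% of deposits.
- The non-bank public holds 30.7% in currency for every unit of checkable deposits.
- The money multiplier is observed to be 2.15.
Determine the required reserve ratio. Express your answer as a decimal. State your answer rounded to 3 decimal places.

0.208

Using m = 2.15. Since m = (1 + c)/(c + rr + e), the denominator satisfies c + rr + e = (1 + c)/m = (1 + 0.307) / 2.15 ≈ 0.607907.
With c = 0.307 and e = 0.093, the required reserve ratio is 0.607907 − 0.307 − 0.093 = 0.207907.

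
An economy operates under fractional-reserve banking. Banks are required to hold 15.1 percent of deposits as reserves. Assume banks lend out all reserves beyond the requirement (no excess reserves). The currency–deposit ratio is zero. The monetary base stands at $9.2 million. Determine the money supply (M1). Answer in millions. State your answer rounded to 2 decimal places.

With no currency drain or excess reserves, the money multiplier is m = 1/rr = 1/0.151 ≈ 6.6225.
Money supply M = m × MB = 6.6225 × 9.2 = 60.927 million.

$60.93 million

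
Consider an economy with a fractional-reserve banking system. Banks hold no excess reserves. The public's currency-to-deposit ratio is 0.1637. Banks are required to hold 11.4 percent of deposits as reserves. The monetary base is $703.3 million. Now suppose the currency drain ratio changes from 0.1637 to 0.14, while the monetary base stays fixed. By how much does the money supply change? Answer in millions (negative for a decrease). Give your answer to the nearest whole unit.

Initially m₁ = (1 + 0.1637) / (0.114 + 0.1637) ≈ 4.1905, so M₁ = 4.1905 × 703.3 ≈ 2947.1786 million.
After the change m₂ = (1 + 0.14) / (0.114 + 0.14) ≈ 4.4882, so M₂ = 4.4882 × 703.3 ≈ 3156.5511 million.
ΔM = M₂ − M₁ = 3156.5511 − 2947.1786 = 209.3725 million.

$209 million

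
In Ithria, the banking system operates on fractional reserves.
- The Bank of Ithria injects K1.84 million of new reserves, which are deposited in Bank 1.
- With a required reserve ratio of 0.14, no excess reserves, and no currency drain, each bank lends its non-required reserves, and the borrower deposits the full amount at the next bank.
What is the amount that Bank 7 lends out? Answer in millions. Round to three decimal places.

Each bank lends a fraction (1 − rr) = 0.8600 of the deposit it receives, so Bank 7 receives 1.84·0.8600^6 and lends 1.84·0.8600^7 ≈ 0.6402 million.

K0.640 million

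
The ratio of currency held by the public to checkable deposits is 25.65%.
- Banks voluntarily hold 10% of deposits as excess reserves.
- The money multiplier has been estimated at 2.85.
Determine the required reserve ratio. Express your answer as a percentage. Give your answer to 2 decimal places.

8.44%

Using m = 2.85. Since m = (1 + c)/(c + rr + e), the denominator satisfies c + rr + e = (1 + c)/m = (1 + 0.2565) / 2.85 ≈ 0.440877.
With c = 0.2565 and e = 0.1, the required reserve ratio is 0.440877 − 0.2565 − 0.1 = 0.084377.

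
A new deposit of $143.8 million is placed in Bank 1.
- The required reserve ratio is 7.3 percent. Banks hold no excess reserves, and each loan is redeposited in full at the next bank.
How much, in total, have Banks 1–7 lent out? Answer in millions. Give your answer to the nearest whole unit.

$752 million

Bank i lends (1 − rr)^i of the original deposit: Bank 1 lends 143.8·0.9270 = 133.3026, Bank 2 lends 143.8·0.9270² ≈ 123.5715, and so on.
Summing a geometric series: total = 143.8·[0.9270·(1 − 0.9270^7) / (1 − 0.9270)] ≈ 751.8908 million.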